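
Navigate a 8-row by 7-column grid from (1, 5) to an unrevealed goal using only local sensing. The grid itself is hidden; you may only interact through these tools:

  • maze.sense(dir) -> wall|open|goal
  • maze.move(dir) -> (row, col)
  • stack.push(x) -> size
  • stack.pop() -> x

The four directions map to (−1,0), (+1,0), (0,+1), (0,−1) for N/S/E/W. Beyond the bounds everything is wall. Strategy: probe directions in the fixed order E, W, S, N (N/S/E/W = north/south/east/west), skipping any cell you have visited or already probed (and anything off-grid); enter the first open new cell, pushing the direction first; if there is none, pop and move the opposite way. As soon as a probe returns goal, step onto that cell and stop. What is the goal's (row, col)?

Do: sense[dir→east]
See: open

Do: push[x→east]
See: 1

Do: move[dir→east]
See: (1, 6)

Do: sense[dir→south]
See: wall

Do: sense[dir→north]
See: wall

Do: pop[]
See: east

Do: move[dir→west]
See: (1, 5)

Do: sense[dir→west]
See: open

Do: push[x→west]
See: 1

Do: move[dir→west]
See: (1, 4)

Do: sense[dir→west]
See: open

Do: push[x→west]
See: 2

Do: move[dir→west]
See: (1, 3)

Do: sense[dir→west]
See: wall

Do: sense[dir→south]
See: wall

Do: sense[dir→north]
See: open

Do: push[x→north]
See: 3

Do: move[dir→north]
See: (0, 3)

Do: sense[dir→east]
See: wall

Do: sense[dir→west]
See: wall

Do: pop[]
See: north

Do: move[dir→south]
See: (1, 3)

Do: pop[]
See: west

Do: move[dir→east]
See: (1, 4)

Do: sense[dir→south]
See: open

Do: push[x→south]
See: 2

Do: move[dir→south]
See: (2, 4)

Do: sense[dir→east]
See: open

Do: push[x→east]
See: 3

Do: move[dir→east]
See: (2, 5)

Do: sense[dir→south]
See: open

Do: push[x→south]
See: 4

Do: move[dir→south]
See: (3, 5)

Do: sense[dir→east]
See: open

Do: push[x→east]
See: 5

Do: move[dir→east]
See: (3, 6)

Do: sense[dir→south]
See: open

Do: push[x→south]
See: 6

Do: move[dir→south]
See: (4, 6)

Do: sense[dir→west]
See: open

Do: push[x→west]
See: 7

Do: move[dir→west]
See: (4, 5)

Do: sense[dir→west]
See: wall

Do: sense[dir→south]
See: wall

Do: pop[]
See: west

Do: move[dir→east]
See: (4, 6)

Do: sense[dir→south]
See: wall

Do: pop[]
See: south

Do: move[dir→north]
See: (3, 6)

Do: pop[]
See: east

Do: move[dir→west]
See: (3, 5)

Do: sense[dir→west]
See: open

Do: push[x→west]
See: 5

Do: move[dir→west]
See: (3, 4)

Do: sense[dir→west]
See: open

Do: push[x→west]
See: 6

Do: move[dir→west]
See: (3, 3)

Do: sense[dir→west]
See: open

Do: push[x→west]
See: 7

Do: move[dir→west]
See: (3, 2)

Do: sense[dir→west]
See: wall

Do: sense[dir→south]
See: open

Do: push[x→south]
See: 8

Do: move[dir→south]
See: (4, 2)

Do: sense[dir→east]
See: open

Do: push[x→east]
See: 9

Do: move[dir→east]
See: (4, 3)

Do: sense[dir→south]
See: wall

Do: pop[]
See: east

Do: move[dir→west]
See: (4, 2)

Do: sense[dir→west]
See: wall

Do: sense[dir→south]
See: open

Do: push[x→south]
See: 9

Do: move[dir→south]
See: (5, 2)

Do: sense[dir→west]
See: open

Do: push[x→west]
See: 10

Do: move[dir→west]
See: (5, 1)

Do: sense[dir→west]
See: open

Do: push[x→west]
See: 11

Do: move[dir→west]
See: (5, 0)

Do: sense[dir→south]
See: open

Do: push[x→south]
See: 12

Do: move[dir→south]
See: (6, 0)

Do: sense[dir→east]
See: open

Do: push[x→east]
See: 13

Do: move[dir→east]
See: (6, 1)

Do: sense[dir→east]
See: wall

Do: sense[dir→south]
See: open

Do: push[x→south]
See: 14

Do: move[dir→south]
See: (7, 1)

Do: sense[dir→east]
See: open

Do: push[x→east]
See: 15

Do: move[dir→east]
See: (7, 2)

Do: sense[dir→east]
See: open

Do: push[x→east]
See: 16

Do: move[dir→east]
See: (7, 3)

Do: sense[dir→east]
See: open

Do: push[x→east]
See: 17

Do: move[dir→east]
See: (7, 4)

Do: sense[dir→east]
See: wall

Do: sense[dir→north]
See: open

Do: push[x→north]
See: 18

Do: move[dir→north]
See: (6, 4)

Do: sense[dir→east]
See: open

Do: push[x→east]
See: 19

Do: move[dir→east]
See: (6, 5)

Do: sense[dir→east]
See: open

Do: push[x→east]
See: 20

Do: move[dir→east]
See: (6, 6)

Do: sense[dir→south]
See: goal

Do: move[dir→south]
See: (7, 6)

Answer: (7, 6)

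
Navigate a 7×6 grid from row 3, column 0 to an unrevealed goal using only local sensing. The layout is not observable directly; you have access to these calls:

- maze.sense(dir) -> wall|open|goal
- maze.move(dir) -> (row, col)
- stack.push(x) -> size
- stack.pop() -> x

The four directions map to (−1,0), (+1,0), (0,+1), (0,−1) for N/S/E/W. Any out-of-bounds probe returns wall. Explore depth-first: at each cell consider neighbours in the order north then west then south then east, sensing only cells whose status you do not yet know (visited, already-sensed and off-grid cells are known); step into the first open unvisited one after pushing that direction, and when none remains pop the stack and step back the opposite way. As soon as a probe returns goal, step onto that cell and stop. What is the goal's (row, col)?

# 1. maze.sense(dir='north') => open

# 2. stack.push(x='north') => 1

# 3. maze.move(dir='north') => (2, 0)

# 4. maze.sense(dir='north') => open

# 5. stack.push(x='north') => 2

# 6. maze.move(dir='north') => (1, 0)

# 7. maze.sense(dir='north') => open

# 8. stack.push(x='north') => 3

# 9. maze.move(dir='north') => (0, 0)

# 10. maze.sense(dir='east') => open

# 11. stack.push(x='east') => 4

# 12. maze.move(dir='east') => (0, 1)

# 13. maze.sense(dir='south') => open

# 14. stack.push(x='south') => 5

# 15. maze.move(dir='south') => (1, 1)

# 16. maze.sense(dir='south') => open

# 17. stack.push(x='south') => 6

# 18. maze.move(dir='south') => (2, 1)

# 19. maze.sense(dir='south') => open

# 20. stack.push(x='south') => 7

# 21. maze.move(dir='south') => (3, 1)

# 22. maze.sense(dir='south') => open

# 23. stack.push(x='south') => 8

# 24. maze.move(dir='south') => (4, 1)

# 25. maze.sense(dir='west') => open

# 26. stack.push(x='west') => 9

# 27. maze.move(dir='west') => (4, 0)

# 28. maze.sense(dir='south') => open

# 29. stack.push(x='south') => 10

# 30. maze.move(dir='south') => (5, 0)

# 31. maze.sense(dir='south') => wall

# 32. maze.sense(dir='east') => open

# 33. stack.push(x='east') => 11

# 34. maze.move(dir='east') => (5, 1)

# 35. maze.sense(dir='south') => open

# 36. stack.push(x='south') => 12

# 37. maze.move(dir='south') => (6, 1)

# 38. maze.sense(dir='east') => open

# 39. stack.push(x='east') => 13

# 40. maze.move(dir='east') => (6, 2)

# 41. maze.sense(dir='north') => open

# 42. stack.push(x='north') => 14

# 43. maze.move(dir='north') => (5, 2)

# 44. maze.sense(dir='north') => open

# 45. stack.push(x='north') => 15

# 46. maze.move(dir='north') => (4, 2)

# 47. maze.sense(dir='north') => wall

# 48. maze.sense(dir='east') => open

# 49. stack.push(x='east') => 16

# 50. maze.move(dir='east') => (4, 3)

# 51. maze.sense(dir='north') => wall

# 52. maze.sense(dir='south') => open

# 53. stack.push(x='south') => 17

# 54. maze.move(dir='south') => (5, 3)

# 55. maze.sense(dir='south') => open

# 56. stack.push(x='south') => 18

# 57. maze.move(dir='south') => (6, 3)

# 58. maze.sense(dir='east') => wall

# 59. stack.pop() => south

# 60. maze.move(dir='north') => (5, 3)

# 61. maze.sense(dir='east') => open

# 62. stack.push(x='east') => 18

# 63. maze.move(dir='east') => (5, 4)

# 64. maze.sense(dir='north') => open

# 65. stack.push(x='north') => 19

# 66. maze.move(dir='north') => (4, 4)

# 67. maze.sense(dir='north') => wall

# 68. maze.sense(dir='east') => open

# 69. stack.push(x='east') => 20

# 70. maze.move(dir='east') => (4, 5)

# 71. maze.sense(dir='north') => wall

# 72. maze.sense(dir='south') => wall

# 73. stack.pop() => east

# 74. maze.move(dir='west') => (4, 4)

# 75. stack.pop() => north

# 76. maze.move(dir='south') => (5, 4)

# 77. stack.pop() => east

# 78. maze.move(dir='west') => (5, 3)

# 79. stack.pop() => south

# 80. maze.move(dir='north') => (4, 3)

# 81. stack.pop() => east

# 82. maze.move(dir='west') => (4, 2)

# 83. stack.pop() => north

# 84. maze.move(dir='south') => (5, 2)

# 85. stack.pop() => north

# 86. maze.move(dir='south') => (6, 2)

# 87. stack.pop() => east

# 88. maze.move(dir='west') => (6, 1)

# 89. stack.pop() => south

# 90. maze.move(dir='north') => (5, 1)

# 91. stack.pop() => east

# 92. maze.move(dir='west') => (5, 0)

# 93. stack.pop() => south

# 94. maze.move(dir='north') => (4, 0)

# 95. stack.pop() => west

# 96. maze.move(dir='east') => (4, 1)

# 97. stack.pop() => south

# 98. maze.move(dir='north') => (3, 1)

# 99. stack.pop() => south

# 100. maze.move(dir='north') => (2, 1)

# 101. maze.sense(dir='east') => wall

# 102. stack.pop() => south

# 103. maze.move(dir='north') => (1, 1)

# 104. maze.sense(dir='east') => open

# 105. stack.push(x='east') => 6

# 106. maze.move(dir='east') => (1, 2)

# 107. maze.sense(dir='north') => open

# 108. stack.push(x='north') => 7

# 109. maze.move(dir='north') => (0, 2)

# 110. maze.sense(dir='east') => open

# 111. stack.push(x='east') => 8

# 112. maze.move(dir='east') => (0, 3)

# 113. maze.sense(dir='south') => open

# 114. stack.push(x='south') => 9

# 115. maze.move(dir='south') => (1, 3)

# 116. maze.sense(dir='south') => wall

# 117. maze.sense(dir='east') => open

# 118. stack.push(x='east') => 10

# 119. maze.move(dir='east') => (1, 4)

# 120. maze.sense(dir='north') => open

# 121. stack.push(x='north') => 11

# 122. maze.move(dir='north') => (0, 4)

# 123. maze.sense(dir='east') => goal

# 124. maze.move(dir='east') => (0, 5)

Answer: (0, 5)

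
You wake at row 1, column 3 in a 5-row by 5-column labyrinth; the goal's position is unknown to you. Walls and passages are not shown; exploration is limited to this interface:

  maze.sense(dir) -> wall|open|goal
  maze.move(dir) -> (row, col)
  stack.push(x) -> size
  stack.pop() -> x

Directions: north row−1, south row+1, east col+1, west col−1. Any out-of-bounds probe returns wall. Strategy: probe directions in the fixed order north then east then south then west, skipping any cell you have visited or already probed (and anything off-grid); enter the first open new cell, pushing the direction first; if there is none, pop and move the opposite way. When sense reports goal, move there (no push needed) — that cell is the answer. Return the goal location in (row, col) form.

-- 1. maze.sense(north) ~> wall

-- 2. maze.sense(east) ~> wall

-- 3. maze.sense(south) ~> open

-- 4. stack.push(south) ~> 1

-- 5. maze.move(south) ~> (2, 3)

-- 6. maze.sense(east) ~> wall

-- 7. maze.sense(south) ~> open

-- 8. stack.push(south) ~> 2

-- 9. maze.move(south) ~> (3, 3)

-- 10. maze.sense(east) ~> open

-- 11. stack.push(east) ~> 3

-- 12. maze.move(east) ~> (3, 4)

-- 13. maze.sense(south) ~> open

-- 14. stack.push(south) ~> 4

-- 15. maze.move(south) ~> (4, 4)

-- 16. maze.sense(west) ~> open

-- 17. stack.push(west) ~> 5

-- 18. maze.move(west) ~> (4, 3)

-- 19. maze.sense(west) ~> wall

-- 20. stack.pop() ~> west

-- 21. maze.move(east) ~> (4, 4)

-- 22. stack.pop() ~> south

-- 23. maze.move(north) ~> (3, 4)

-- 24. stack.pop() ~> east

-- 25. maze.move(west) ~> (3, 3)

-- 26. maze.sense(west) ~> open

-- 27. stack.push(west) ~> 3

-- 28. maze.move(west) ~> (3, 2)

-- 29. maze.sense(north) ~> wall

-- 30. maze.sense(west) ~> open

-- 31. stack.push(west) ~> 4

-- 32. maze.move(west) ~> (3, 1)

-- 33. maze.sense(north) ~> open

-- 34. stack.push(north) ~> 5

-- 35. maze.move(north) ~> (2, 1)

-- 36. maze.sense(north) ~> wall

-- 37. maze.sense(west) ~> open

-- 38. stack.push(west) ~> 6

-- 39. maze.move(west) ~> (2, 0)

-- 40. maze.sense(north) ~> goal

-- 41. maze.move(north) ~> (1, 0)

Answer: (1, 0)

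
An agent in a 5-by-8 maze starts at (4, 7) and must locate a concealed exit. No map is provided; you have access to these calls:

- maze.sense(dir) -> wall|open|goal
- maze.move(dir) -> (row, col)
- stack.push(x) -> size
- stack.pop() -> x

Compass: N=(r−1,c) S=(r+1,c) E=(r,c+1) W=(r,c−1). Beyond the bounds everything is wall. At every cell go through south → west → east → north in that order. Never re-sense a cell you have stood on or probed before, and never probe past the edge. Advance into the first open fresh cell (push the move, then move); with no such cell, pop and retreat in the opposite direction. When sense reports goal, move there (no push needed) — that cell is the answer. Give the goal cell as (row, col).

I call maze.sense using dir: west, and see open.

Now I run stack.push using x: west, and see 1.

Next I call maze.move using dir: west, → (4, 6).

I call maze.sense using dir: west, and observe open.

I invoke stack.push using x: west, and observe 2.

Invoking maze.move using dir: west, and see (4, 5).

I invoke maze.sense using dir: west, — result: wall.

I try maze.sense using dir: north, which returns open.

I invoke stack.push using x: north, : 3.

I call maze.move using dir: north, and get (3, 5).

Invoking maze.sense using dir: west, and see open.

I try stack.push using x: west, giving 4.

Using maze.move using dir: west, → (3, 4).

I call maze.sense using dir: west, and observe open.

I try stack.push using x: west, and see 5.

I try maze.move using dir: west, — result: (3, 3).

Now I run maze.sense using dir: south, and get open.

I try stack.push using x: south, and observe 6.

I run maze.move using dir: south, yielding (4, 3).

I use maze.sense using dir: west, and get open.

Now I run stack.push using x: west, and observe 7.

Calling maze.move using dir: west, which returns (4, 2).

I invoke maze.sense using dir: west, which returns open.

Now I run stack.push using x: west, which returns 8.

Calling maze.move using dir: west, : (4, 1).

I use maze.sense using dir: west, — result: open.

I invoke stack.push using x: west, yielding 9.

I run maze.move using dir: west, yielding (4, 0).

I run maze.sense using dir: north, yielding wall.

I run stack.pop, — result: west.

Then maze.move using dir: east, and observe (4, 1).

Now I run maze.sense using dir: north, giving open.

Now I run stack.push using x: north, giving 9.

I use maze.move using dir: north, : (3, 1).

I use maze.sense using dir: east, : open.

I use stack.push using x: east, and get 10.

Now I run maze.move using dir: east, : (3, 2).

I try maze.sense using dir: north, and observe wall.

Invoking stack.pop, and see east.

Invoking maze.move using dir: west, and get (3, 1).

Calling maze.sense using dir: north, : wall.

Now I run stack.pop, yielding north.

Now I run maze.move using dir: south, and observe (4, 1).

I try stack.pop, yielding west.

Then maze.move using dir: east, — result: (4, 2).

Next I call stack.pop(), and get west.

I try maze.move using dir: east, yielding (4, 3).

Then stack.pop(), and see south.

I call maze.move using dir: north, which returns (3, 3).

Now I run maze.sense using dir: north, and see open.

Then stack.push using x: north, yielding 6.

Calling maze.move using dir: north, : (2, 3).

Now I run maze.sense using dir: east, yielding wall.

Then maze.sense using dir: north, and observe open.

Now I run stack.push using x: north, : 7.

Then maze.move using dir: north, → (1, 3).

Then maze.sense using dir: west, → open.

Using stack.push using x: west, which returns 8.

Calling maze.move using dir: west, giving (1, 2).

I invoke maze.sense using dir: west, — result: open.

Using stack.push using x: west, → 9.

Calling maze.move using dir: west, and observe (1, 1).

I use maze.sense using dir: west, and get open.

Using stack.push using x: west, and observe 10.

Now I run maze.move using dir: west, yielding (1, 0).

Next I call maze.sense using dir: south, and get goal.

Then maze.move using dir: south, : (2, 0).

Answer: (2, 0)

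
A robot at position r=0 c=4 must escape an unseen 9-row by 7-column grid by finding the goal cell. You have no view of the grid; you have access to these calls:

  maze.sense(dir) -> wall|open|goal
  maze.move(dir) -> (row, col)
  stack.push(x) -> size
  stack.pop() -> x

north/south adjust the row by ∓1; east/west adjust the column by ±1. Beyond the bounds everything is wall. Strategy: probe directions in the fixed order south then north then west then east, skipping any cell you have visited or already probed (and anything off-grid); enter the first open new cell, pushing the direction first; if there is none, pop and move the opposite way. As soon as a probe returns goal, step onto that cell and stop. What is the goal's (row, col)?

Step: maze.sense[dir→south]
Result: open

Step: stack.push[x→south]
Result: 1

Step: maze.move[dir→south]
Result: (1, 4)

Step: maze.sense[dir→south]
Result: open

Step: stack.push[x→south]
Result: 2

Step: maze.move[dir→south]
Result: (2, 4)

Step: maze.sense[dir→south]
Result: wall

Step: maze.sense[dir→west]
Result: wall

Step: maze.sense[dir→east]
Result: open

Step: stack.push[x→east]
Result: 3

Step: maze.move[dir→east]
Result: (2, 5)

Step: maze.sense[dir→south]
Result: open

Step: stack.push[x→south]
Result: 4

Step: maze.move[dir→south]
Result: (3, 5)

Step: maze.sense[dir→south]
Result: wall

Step: maze.sense[dir→east]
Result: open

Step: stack.push[x→east]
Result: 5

Step: maze.move[dir→east]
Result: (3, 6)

Step: maze.sense[dir→south]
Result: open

Step: stack.push[x→south]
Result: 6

Step: maze.move[dir→south]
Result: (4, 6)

Step: maze.sense[dir→south]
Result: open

Step: stack.push[x→south]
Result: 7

Step: maze.move[dir→south]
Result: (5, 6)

Step: maze.sense[dir→south]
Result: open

Step: stack.push[x→south]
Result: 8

Step: maze.move[dir→south]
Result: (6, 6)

Step: maze.sense[dir→south]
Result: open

Step: stack.push[x→south]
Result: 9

Step: maze.move[dir→south]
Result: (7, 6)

Step: maze.sense[dir→south]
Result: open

Step: stack.push[x→south]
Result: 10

Step: maze.move[dir→south]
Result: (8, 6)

Step: maze.sense[dir→west]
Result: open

Step: stack.push[x→west]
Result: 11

Step: maze.move[dir→west]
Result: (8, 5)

Step: maze.sense[dir→north]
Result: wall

Step: maze.sense[dir→west]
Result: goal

Step: maze.move[dir→west]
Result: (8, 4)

Answer: (8, 4)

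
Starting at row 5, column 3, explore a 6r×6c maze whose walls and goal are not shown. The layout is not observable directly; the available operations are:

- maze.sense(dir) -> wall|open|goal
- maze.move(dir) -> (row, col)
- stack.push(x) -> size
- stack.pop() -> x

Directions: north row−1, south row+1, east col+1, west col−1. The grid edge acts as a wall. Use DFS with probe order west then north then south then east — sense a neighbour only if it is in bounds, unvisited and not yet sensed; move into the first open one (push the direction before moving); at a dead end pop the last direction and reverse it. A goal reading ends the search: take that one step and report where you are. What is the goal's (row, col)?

Action: maze.sense[dir=west]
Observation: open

Action: stack.push[x=west]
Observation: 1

Action: maze.move[dir=west]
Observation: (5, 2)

Action: maze.sense[dir=west]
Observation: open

Action: stack.push[x=west]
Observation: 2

Action: maze.move[dir=west]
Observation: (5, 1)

Action: maze.sense[dir=west]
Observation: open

Action: stack.push[x=west]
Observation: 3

Action: maze.move[dir=west]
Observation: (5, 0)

Action: maze.sense[dir=north]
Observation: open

Action: stack.push[x=north]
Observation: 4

Action: maze.move[dir=north]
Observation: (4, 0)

Action: maze.sense[dir=north]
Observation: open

Action: stack.push[x=north]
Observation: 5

Action: maze.move[dir=north]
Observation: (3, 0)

Action: maze.sense[dir=north]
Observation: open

Action: stack.push[x=north]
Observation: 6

Action: maze.move[dir=north]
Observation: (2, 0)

Action: maze.sense[dir=north]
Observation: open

Action: stack.push[x=north]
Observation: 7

Action: maze.move[dir=north]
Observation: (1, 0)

Action: maze.sense[dir=north]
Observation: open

Action: stack.push[x=north]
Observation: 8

Action: maze.move[dir=north]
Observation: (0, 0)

Action: maze.sense[dir=east]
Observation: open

Action: stack.push[x=east]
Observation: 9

Action: maze.move[dir=east]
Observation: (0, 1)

Action: maze.sense[dir=south]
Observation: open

Action: stack.push[x=south]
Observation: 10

Action: maze.move[dir=south]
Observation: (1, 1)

Action: maze.sense[dir=south]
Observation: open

Action: stack.push[x=south]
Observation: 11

Action: maze.move[dir=south]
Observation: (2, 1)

Action: maze.sense[dir=south]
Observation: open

Action: stack.push[x=south]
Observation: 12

Action: maze.move[dir=south]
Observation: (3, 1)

Action: maze.sense[dir=south]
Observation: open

Action: stack.push[x=south]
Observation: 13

Action: maze.move[dir=south]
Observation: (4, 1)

Action: maze.sense[dir=east]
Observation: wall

Action: stack.pop[]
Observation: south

Action: maze.move[dir=north]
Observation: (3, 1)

Action: maze.sense[dir=east]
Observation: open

Action: stack.push[x=east]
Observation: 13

Action: maze.move[dir=east]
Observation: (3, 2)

Action: maze.sense[dir=north]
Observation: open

Action: stack.push[x=north]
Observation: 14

Action: maze.move[dir=north]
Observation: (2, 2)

Action: maze.sense[dir=north]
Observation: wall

Action: maze.sense[dir=east]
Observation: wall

Action: stack.pop[]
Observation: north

Action: maze.move[dir=south]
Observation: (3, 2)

Action: maze.sense[dir=east]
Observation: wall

Action: stack.pop[]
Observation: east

Action: maze.move[dir=west]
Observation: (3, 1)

Action: stack.pop[]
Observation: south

Action: maze.move[dir=north]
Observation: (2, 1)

Action: stack.pop[]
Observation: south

Action: maze.move[dir=north]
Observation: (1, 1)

Action: stack.pop[]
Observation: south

Action: maze.move[dir=north]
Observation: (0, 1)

Action: maze.sense[dir=east]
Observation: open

Action: stack.push[x=east]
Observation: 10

Action: maze.move[dir=east]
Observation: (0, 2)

Action: maze.sense[dir=east]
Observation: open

Action: stack.push[x=east]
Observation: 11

Action: maze.move[dir=east]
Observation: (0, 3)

Action: maze.sense[dir=south]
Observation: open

Action: stack.push[x=south]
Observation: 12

Action: maze.move[dir=south]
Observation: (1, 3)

Action: maze.sense[dir=east]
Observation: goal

Action: maze.move[dir=east]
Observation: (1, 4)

Answer: (1, 4)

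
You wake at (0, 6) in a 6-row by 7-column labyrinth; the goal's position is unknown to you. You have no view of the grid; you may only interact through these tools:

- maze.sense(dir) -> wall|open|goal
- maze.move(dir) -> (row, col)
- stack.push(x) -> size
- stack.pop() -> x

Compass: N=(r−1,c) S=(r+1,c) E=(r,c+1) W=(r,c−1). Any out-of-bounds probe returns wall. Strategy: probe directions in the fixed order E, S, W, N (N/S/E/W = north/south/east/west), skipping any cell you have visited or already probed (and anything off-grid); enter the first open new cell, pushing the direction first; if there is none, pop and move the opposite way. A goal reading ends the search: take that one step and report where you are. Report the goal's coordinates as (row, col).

Act: maze.sense[dir='south']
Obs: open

Act: stack.push[x='south']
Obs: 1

Act: maze.move[dir='south']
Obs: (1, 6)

Act: maze.sense[dir='south']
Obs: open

Act: stack.push[x='south']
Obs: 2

Act: maze.move[dir='south']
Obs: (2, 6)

Act: maze.sense[dir='south']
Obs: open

Act: stack.push[x='south']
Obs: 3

Act: maze.move[dir='south']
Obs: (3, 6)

Act: maze.sense[dir='south']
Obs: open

Act: stack.push[x='south']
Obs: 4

Act: maze.move[dir='south']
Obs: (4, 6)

Act: maze.sense[dir='south']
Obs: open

Act: stack.push[x='south']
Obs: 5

Act: maze.move[dir='south']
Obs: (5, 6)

Act: maze.sense[dir='west']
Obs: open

Act: stack.push[x='west']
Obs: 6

Act: maze.move[dir='west']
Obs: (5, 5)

Act: maze.sense[dir='west']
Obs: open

Act: stack.push[x='west']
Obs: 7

Act: maze.move[dir='west']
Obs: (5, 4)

Act: maze.sense[dir='west']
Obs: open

Act: stack.push[x='west']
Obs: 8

Act: maze.move[dir='west']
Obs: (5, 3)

Act: maze.sense[dir='west']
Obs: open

Act: stack.push[x='west']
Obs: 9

Act: maze.move[dir='west']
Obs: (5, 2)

Act: maze.sense[dir='west']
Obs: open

Act: stack.push[x='west']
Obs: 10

Act: maze.move[dir='west']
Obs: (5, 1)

Act: maze.sense[dir='west']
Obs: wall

Act: maze.sense[dir='north']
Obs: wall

Act: stack.pop[]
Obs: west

Act: maze.move[dir='east']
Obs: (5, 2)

Act: maze.sense[dir='north']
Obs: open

Act: stack.push[x='north']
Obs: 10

Act: maze.move[dir='north']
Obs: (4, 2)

Act: maze.sense[dir='east']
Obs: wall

Act: maze.sense[dir='north']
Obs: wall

Act: stack.pop[]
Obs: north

Act: maze.move[dir='south']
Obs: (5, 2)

Act: stack.pop[]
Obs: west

Act: maze.move[dir='east']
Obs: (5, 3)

Act: stack.pop[]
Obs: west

Act: maze.move[dir='east']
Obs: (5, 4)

Act: maze.sense[dir='north']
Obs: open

Act: stack.push[x='north']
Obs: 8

Act: maze.move[dir='north']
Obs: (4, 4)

Act: maze.sense[dir='east']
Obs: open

Act: stack.push[x='east']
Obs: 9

Act: maze.move[dir='east']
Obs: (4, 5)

Act: maze.sense[dir='north']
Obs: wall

Act: stack.pop[]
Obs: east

Act: maze.move[dir='west']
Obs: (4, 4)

Act: maze.sense[dir='north']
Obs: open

Act: stack.push[x='north']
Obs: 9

Act: maze.move[dir='north']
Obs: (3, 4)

Act: maze.sense[dir='west']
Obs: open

Act: stack.push[x='west']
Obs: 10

Act: maze.move[dir='west']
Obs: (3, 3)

Act: maze.sense[dir='north']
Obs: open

Act: stack.push[x='north']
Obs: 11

Act: maze.move[dir='north']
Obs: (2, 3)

Act: maze.sense[dir='east']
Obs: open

Act: stack.push[x='east']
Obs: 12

Act: maze.move[dir='east']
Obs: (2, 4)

Act: maze.sense[dir='east']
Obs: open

Act: stack.push[x='east']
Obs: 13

Act: maze.move[dir='east']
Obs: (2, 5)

Act: maze.sense[dir='north']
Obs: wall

Act: stack.pop[]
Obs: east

Act: maze.move[dir='west']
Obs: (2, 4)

Act: maze.sense[dir='north']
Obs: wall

Act: stack.pop[]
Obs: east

Act: maze.move[dir='west']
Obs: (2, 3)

Act: maze.sense[dir='west']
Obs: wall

Act: maze.sense[dir='north']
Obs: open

Act: stack.push[x='north']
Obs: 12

Act: maze.move[dir='north']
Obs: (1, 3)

Act: maze.sense[dir='west']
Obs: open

Act: stack.push[x='west']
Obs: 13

Act: maze.move[dir='west']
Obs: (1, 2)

Act: maze.sense[dir='west']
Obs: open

Act: stack.push[x='west']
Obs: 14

Act: maze.move[dir='west']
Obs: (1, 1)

Act: maze.sense[dir='south']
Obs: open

Act: stack.push[x='south']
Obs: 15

Act: maze.move[dir='south']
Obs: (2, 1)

Act: maze.sense[dir='south']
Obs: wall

Act: maze.sense[dir='west']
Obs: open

Act: stack.push[x='west']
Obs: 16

Act: maze.move[dir='west']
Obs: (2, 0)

Act: maze.sense[dir='south']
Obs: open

Act: stack.push[x='south']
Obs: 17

Act: maze.move[dir='south']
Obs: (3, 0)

Act: maze.sense[dir='south']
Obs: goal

Act: maze.move[dir='south']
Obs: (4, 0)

Answer: (4, 0)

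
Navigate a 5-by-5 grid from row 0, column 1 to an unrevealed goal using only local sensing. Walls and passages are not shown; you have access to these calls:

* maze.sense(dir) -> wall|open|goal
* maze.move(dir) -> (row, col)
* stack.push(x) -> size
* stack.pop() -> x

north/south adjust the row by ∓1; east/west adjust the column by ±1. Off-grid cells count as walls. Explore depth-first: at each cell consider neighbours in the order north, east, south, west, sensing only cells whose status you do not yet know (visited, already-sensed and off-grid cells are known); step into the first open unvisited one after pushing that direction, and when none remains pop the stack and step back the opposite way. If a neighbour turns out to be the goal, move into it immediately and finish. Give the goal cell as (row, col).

-> maze.sense(east)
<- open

-> stack.push(east)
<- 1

-> maze.move(east)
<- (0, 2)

-> maze.sense(east)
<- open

-> stack.push(east)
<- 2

-> maze.move(east)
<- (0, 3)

-> maze.sense(east)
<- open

-> stack.push(east)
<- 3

-> maze.move(east)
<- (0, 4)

-> maze.sense(south)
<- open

-> stack.push(south)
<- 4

-> maze.move(south)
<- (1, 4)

-> maze.sense(south)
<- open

-> stack.push(south)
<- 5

-> maze.move(south)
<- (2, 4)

-> maze.sense(south)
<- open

-> stack.push(south)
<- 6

-> maze.move(south)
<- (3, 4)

-> maze.sense(south)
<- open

-> stack.push(south)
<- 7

-> maze.move(south)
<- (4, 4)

-> maze.sense(west)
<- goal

-> maze.move(west)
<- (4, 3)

Answer: (4, 3)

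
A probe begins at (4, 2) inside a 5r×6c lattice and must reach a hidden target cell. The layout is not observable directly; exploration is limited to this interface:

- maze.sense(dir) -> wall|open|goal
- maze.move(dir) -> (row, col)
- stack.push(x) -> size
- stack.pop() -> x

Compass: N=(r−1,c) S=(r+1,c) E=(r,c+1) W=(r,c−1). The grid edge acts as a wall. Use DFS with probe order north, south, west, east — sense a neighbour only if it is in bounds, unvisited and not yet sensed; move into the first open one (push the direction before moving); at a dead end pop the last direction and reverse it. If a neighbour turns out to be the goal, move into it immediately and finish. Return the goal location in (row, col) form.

I try sense with north, and see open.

Invoking push with north, and get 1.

Using move with north, → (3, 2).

Using sense with north, which returns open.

Next I call push with north, → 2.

I try move with north, and see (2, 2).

Now I run sense with north, : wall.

Then sense with west, yielding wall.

I run sense with east, which returns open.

I use push with east, : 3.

Invoking move with east, which returns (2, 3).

Now I run sense with north, → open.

Next I call push with north, — result: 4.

I try move with north, giving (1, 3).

I try sense with north, giving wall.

Invoking sense with east, which returns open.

I run push with east, → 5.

I run move with east, giving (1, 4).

Calling sense with north, → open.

I call push with north, giving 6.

I invoke move with north, yielding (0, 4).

I invoke sense with east, giving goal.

I use move with east, which returns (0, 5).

Answer: (0, 5)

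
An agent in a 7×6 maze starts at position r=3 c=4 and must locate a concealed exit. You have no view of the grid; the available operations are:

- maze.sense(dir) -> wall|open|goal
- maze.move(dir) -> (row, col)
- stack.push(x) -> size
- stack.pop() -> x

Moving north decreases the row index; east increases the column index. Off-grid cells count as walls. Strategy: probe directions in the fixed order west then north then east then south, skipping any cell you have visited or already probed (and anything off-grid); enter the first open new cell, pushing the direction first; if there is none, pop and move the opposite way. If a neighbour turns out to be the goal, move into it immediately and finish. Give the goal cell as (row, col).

>> sense(dir→west)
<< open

>> push(x→west)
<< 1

>> move(dir→west)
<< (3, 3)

>> sense(dir→west)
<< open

>> push(x→west)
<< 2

>> move(dir→west)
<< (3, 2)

>> sense(dir→west)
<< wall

>> sense(dir→north)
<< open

>> push(x→north)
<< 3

>> move(dir→north)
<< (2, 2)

>> sense(dir→west)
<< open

>> push(x→west)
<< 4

>> move(dir→west)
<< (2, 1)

>> sense(dir→west)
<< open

>> push(x→west)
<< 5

>> move(dir→west)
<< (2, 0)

>> sense(dir→north)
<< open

>> push(x→north)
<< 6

>> move(dir→north)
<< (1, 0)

>> sense(dir→north)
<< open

>> push(x→north)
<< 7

>> move(dir→north)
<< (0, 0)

>> sense(dir→east)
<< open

>> push(x→east)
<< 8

>> move(dir→east)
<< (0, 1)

>> sense(dir→east)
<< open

>> push(x→east)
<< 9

>> move(dir→east)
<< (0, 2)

>> sense(dir→east)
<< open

>> push(x→east)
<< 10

>> move(dir→east)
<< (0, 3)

>> sense(dir→east)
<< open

>> push(x→east)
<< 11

>> move(dir→east)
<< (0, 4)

>> sense(dir→east)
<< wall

>> sense(dir→south)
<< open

>> push(x→south)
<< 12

>> move(dir→south)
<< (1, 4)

>> sense(dir→west)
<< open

>> push(x→west)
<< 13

>> move(dir→west)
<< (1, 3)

>> sense(dir→west)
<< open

>> push(x→west)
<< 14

>> move(dir→west)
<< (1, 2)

>> sense(dir→west)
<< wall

>> pop()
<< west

>> move(dir→east)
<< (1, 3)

>> sense(dir→south)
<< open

>> push(x→south)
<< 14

>> move(dir→south)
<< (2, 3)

>> sense(dir→east)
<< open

>> push(x→east)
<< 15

>> move(dir→east)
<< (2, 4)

>> sense(dir→east)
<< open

>> push(x→east)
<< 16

>> move(dir→east)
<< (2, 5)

>> sense(dir→north)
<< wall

>> sense(dir→south)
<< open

>> push(x→south)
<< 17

>> move(dir→south)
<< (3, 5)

>> sense(dir→south)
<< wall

>> pop()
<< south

>> move(dir→north)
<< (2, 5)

>> pop()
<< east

>> move(dir→west)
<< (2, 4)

>> pop()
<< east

>> move(dir→west)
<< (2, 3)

>> pop()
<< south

>> move(dir→north)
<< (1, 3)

>> pop()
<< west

>> move(dir→east)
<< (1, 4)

>> pop()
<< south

>> move(dir→north)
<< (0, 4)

>> pop()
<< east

>> move(dir→west)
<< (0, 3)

>> pop()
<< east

>> move(dir→west)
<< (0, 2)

>> pop()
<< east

>> move(dir→west)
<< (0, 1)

>> pop()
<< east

>> move(dir→west)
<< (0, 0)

>> pop()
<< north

>> move(dir→south)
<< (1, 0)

>> pop()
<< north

>> move(dir→south)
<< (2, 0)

>> sense(dir→south)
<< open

>> push(x→south)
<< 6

>> move(dir→south)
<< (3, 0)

>> sense(dir→south)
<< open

>> push(x→south)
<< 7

>> move(dir→south)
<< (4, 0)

>> sense(dir→east)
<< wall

>> sense(dir→south)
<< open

>> push(x→south)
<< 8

>> move(dir→south)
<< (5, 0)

>> sense(dir→east)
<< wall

>> sense(dir→south)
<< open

>> push(x→south)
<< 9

>> move(dir→south)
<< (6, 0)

>> sense(dir→east)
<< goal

>> move(dir→east)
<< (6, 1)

Answer: (6, 1)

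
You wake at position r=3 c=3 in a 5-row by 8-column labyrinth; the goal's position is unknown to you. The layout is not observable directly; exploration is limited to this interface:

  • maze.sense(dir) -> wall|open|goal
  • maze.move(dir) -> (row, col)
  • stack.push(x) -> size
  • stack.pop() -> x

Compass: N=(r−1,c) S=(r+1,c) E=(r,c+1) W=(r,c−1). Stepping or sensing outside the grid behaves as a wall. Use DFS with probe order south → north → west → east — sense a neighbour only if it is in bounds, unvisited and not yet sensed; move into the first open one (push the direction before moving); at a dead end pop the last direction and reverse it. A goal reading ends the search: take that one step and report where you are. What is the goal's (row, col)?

-- sense(dir=south) -> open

-- push(x=south) -> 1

-- move(dir=south) -> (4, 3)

-- sense(dir=west) -> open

-- push(x=west) -> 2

-- move(dir=west) -> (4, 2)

-- sense(dir=north) -> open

-- push(x=north) -> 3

-- move(dir=north) -> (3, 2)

-- sense(dir=north) -> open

-- push(x=north) -> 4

-- move(dir=north) -> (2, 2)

-- sense(dir=north) -> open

-- push(x=north) -> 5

-- move(dir=north) -> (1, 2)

-- sense(dir=north) -> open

-- push(x=north) -> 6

-- move(dir=north) -> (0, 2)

-- sense(dir=west) -> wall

-- sense(dir=east) -> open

-- push(x=east) -> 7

-- move(dir=east) -> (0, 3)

-- sense(dir=south) -> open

-- push(x=south) -> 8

-- move(dir=south) -> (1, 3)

-- sense(dir=south) -> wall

-- sense(dir=east) -> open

-- push(x=east) -> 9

-- move(dir=east) -> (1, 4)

-- sense(dir=south) -> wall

-- sense(dir=north) -> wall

-- sense(dir=east) -> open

-- push(x=east) -> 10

-- move(dir=east) -> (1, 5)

-- sense(dir=south) -> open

-- push(x=south) -> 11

-- move(dir=south) -> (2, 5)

-- sense(dir=south) -> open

-- push(x=south) -> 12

-- move(dir=south) -> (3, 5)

-- sense(dir=south) -> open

-- push(x=south) -> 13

-- move(dir=south) -> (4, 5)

-- sense(dir=west) -> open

-- push(x=west) -> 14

-- move(dir=west) -> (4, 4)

-- sense(dir=north) -> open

-- push(x=north) -> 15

-- move(dir=north) -> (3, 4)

-- pop() -> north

-- move(dir=south) -> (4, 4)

-- pop() -> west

-- move(dir=east) -> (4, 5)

-- sense(dir=east) -> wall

-- pop() -> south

-- move(dir=north) -> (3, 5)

-- sense(dir=east) -> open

-- push(x=east) -> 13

-- move(dir=east) -> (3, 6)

-- sense(dir=north) -> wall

-- sense(dir=east) -> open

-- push(x=east) -> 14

-- move(dir=east) -> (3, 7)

-- sense(dir=south) -> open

-- push(x=south) -> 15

-- move(dir=south) -> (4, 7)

-- pop() -> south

-- move(dir=north) -> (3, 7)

-- sense(dir=north) -> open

-- push(x=north) -> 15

-- move(dir=north) -> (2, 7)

-- sense(dir=north) -> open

-- push(x=north) -> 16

-- move(dir=north) -> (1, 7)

-- sense(dir=north) -> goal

-- move(dir=north) -> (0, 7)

Answer: (0, 7)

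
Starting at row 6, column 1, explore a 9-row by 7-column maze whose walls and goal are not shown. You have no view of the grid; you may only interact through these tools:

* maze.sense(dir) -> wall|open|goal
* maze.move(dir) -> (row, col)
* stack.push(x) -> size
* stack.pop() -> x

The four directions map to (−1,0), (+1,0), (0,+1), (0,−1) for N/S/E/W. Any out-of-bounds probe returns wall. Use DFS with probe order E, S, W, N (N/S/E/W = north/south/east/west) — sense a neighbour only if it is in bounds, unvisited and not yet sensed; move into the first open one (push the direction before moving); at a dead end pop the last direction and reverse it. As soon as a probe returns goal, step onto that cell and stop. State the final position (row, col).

Do: sense[dir=east]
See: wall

Do: sense[dir=south]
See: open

Do: push[x=south]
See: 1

Do: move[dir=south]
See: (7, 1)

Do: sense[dir=east]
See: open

Do: push[x=east]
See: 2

Do: move[dir=east]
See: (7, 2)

Do: sense[dir=east]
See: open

Do: push[x=east]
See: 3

Do: move[dir=east]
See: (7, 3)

Do: sense[dir=east]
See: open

Do: push[x=east]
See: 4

Do: move[dir=east]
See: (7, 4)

Do: sense[dir=east]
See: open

Do: push[x=east]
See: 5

Do: move[dir=east]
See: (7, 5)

Do: sense[dir=east]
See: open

Do: push[x=east]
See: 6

Do: move[dir=east]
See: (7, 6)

Do: sense[dir=south]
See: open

Do: push[x=south]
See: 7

Do: move[dir=south]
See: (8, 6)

Do: sense[dir=west]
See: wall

Do: pop[]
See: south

Do: move[dir=north]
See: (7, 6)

Do: sense[dir=north]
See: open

Do: push[x=north]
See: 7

Do: move[dir=north]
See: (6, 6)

Do: sense[dir=west]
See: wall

Do: sense[dir=north]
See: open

Do: push[x=north]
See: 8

Do: move[dir=north]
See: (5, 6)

Do: sense[dir=west]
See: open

Do: push[x=west]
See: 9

Do: move[dir=west]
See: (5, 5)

Do: sense[dir=west]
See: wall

Do: sense[dir=north]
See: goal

Do: move[dir=north]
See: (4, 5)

Answer: (4, 5)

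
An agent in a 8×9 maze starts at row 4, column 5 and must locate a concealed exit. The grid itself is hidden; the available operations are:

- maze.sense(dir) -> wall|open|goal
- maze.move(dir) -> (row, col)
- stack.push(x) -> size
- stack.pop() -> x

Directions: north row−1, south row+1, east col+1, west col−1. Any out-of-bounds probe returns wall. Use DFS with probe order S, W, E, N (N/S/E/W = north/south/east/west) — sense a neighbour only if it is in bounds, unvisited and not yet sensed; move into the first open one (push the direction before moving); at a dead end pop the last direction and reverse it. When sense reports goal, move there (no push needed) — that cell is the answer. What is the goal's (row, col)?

>> sense(dir→south)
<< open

>> push(x→south)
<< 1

>> move(dir→south)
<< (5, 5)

>> sense(dir→south)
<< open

>> push(x→south)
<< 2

>> move(dir→south)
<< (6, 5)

>> sense(dir→south)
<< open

>> push(x→south)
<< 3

>> move(dir→south)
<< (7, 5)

>> sense(dir→west)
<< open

>> push(x→west)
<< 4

>> move(dir→west)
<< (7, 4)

>> sense(dir→west)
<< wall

>> sense(dir→north)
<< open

>> push(x→north)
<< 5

>> move(dir→north)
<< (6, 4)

>> sense(dir→west)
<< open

>> push(x→west)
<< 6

>> move(dir→west)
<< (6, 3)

>> sense(dir→west)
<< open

>> push(x→west)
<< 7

>> move(dir→west)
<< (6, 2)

>> sense(dir→south)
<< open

>> push(x→south)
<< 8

>> move(dir→south)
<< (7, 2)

>> sense(dir→west)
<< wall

>> pop()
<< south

>> move(dir→north)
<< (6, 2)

>> sense(dir→west)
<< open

>> push(x→west)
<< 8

>> move(dir→west)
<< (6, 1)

>> sense(dir→west)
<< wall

>> sense(dir→north)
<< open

>> push(x→north)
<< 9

>> move(dir→north)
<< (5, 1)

>> sense(dir→west)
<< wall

>> sense(dir→east)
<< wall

>> sense(dir→north)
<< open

>> push(x→north)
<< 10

>> move(dir→north)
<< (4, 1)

>> sense(dir→west)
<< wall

>> sense(dir→east)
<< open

>> push(x→east)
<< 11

>> move(dir→east)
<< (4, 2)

>> sense(dir→east)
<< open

>> push(x→east)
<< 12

>> move(dir→east)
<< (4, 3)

>> sense(dir→south)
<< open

>> push(x→south)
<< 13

>> move(dir→south)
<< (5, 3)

>> sense(dir→east)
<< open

>> push(x→east)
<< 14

>> move(dir→east)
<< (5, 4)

>> sense(dir→north)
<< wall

>> pop()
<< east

>> move(dir→west)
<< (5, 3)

>> pop()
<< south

>> move(dir→north)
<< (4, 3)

>> sense(dir→north)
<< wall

>> pop()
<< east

>> move(dir→west)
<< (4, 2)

>> sense(dir→north)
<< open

>> push(x→north)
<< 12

>> move(dir→north)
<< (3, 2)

>> sense(dir→west)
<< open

>> push(x→west)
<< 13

>> move(dir→west)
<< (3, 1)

>> sense(dir→west)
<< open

>> push(x→west)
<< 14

>> move(dir→west)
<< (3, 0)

>> sense(dir→north)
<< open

>> push(x→north)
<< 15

>> move(dir→north)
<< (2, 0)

>> sense(dir→east)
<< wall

>> sense(dir→north)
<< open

>> push(x→north)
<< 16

>> move(dir→north)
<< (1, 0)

>> sense(dir→east)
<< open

>> push(x→east)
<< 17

>> move(dir→east)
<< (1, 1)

>> sense(dir→east)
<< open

>> push(x→east)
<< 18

>> move(dir→east)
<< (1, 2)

>> sense(dir→south)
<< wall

>> sense(dir→east)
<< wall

>> sense(dir→north)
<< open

>> push(x→north)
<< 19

>> move(dir→north)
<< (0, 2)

>> sense(dir→west)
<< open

>> push(x→west)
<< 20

>> move(dir→west)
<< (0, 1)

>> sense(dir→west)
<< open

>> push(x→west)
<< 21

>> move(dir→west)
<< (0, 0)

>> pop()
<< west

>> move(dir→east)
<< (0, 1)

>> pop()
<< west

>> move(dir→east)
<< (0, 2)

>> sense(dir→east)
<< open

>> push(x→east)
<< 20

>> move(dir→east)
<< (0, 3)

>> sense(dir→east)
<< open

>> push(x→east)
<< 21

>> move(dir→east)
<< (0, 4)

>> sense(dir→south)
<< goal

>> move(dir→south)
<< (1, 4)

Answer: (1, 4)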